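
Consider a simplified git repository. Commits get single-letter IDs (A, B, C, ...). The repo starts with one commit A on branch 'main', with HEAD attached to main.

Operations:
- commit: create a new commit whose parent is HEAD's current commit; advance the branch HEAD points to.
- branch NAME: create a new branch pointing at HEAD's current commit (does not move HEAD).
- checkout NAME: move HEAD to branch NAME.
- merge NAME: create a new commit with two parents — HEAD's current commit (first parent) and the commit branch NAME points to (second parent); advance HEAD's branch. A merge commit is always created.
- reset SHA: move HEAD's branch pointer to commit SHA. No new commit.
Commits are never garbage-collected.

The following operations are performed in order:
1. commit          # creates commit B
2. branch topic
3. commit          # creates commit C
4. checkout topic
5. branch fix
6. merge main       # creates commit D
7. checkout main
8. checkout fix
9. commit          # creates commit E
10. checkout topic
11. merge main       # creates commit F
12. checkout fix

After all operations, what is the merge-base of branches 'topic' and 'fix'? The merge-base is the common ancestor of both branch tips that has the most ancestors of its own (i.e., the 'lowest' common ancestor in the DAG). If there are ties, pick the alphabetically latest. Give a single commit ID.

After op 1 (commit): HEAD=main@B [main=B]
After op 2 (branch): HEAD=main@B [main=B topic=B]
After op 3 (commit): HEAD=main@C [main=C topic=B]
After op 4 (checkout): HEAD=topic@B [main=C topic=B]
After op 5 (branch): HEAD=topic@B [fix=B main=C topic=B]
After op 6 (merge): HEAD=topic@D [fix=B main=C topic=D]
After op 7 (checkout): HEAD=main@C [fix=B main=C topic=D]
After op 8 (checkout): HEAD=fix@B [fix=B main=C topic=D]
After op 9 (commit): HEAD=fix@E [fix=E main=C topic=D]
After op 10 (checkout): HEAD=topic@D [fix=E main=C topic=D]
After op 11 (merge): HEAD=topic@F [fix=E main=C topic=F]
After op 12 (checkout): HEAD=fix@E [fix=E main=C topic=F]
ancestors(topic=F): ['A', 'B', 'C', 'D', 'F']
ancestors(fix=E): ['A', 'B', 'E']
common: ['A', 'B']

Answer: B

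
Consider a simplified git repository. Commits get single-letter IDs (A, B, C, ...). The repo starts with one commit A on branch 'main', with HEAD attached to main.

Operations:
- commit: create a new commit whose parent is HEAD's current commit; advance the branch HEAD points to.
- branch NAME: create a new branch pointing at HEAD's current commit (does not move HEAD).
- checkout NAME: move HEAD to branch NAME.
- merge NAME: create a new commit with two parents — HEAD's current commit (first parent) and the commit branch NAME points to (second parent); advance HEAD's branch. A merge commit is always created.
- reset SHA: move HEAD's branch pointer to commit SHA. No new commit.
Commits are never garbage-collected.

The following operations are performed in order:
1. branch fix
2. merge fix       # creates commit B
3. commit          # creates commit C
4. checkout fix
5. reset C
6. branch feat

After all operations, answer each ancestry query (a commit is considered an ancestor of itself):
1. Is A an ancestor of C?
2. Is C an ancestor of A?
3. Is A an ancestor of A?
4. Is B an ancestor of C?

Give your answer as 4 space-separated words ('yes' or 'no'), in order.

After op 1 (branch): HEAD=main@A [fix=A main=A]
After op 2 (merge): HEAD=main@B [fix=A main=B]
After op 3 (commit): HEAD=main@C [fix=A main=C]
After op 4 (checkout): HEAD=fix@A [fix=A main=C]
After op 5 (reset): HEAD=fix@C [fix=C main=C]
After op 6 (branch): HEAD=fix@C [feat=C fix=C main=C]
ancestors(C) = {A,B,C}; A in? yes
ancestors(A) = {A}; C in? no
ancestors(A) = {A}; A in? yes
ancestors(C) = {A,B,C}; B in? yes

Answer: yes no yes yes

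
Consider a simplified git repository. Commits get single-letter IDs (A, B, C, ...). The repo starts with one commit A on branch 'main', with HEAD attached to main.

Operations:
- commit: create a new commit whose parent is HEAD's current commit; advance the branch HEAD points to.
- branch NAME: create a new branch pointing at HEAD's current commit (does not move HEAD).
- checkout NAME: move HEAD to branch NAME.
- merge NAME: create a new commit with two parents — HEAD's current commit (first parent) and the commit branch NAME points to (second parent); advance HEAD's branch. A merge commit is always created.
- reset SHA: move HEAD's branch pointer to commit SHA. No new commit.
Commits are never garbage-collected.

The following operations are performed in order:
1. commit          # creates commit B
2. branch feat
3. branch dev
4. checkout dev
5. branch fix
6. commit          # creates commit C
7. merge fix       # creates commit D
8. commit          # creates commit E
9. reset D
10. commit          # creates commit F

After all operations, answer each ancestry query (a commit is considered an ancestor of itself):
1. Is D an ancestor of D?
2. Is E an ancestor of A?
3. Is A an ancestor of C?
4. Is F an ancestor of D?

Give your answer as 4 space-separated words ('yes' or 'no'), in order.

Answer: yes no yes no

Derivation:
After op 1 (commit): HEAD=main@B [main=B]
After op 2 (branch): HEAD=main@B [feat=B main=B]
After op 3 (branch): HEAD=main@B [dev=B feat=B main=B]
After op 4 (checkout): HEAD=dev@B [dev=B feat=B main=B]
After op 5 (branch): HEAD=dev@B [dev=B feat=B fix=B main=B]
After op 6 (commit): HEAD=dev@C [dev=C feat=B fix=B main=B]
After op 7 (merge): HEAD=dev@D [dev=D feat=B fix=B main=B]
After op 8 (commit): HEAD=dev@E [dev=E feat=B fix=B main=B]
After op 9 (reset): HEAD=dev@D [dev=D feat=B fix=B main=B]
After op 10 (commit): HEAD=dev@F [dev=F feat=B fix=B main=B]
ancestors(D) = {A,B,C,D}; D in? yes
ancestors(A) = {A}; E in? no
ancestors(C) = {A,B,C}; A in? yes
ancestors(D) = {A,B,C,D}; F in? no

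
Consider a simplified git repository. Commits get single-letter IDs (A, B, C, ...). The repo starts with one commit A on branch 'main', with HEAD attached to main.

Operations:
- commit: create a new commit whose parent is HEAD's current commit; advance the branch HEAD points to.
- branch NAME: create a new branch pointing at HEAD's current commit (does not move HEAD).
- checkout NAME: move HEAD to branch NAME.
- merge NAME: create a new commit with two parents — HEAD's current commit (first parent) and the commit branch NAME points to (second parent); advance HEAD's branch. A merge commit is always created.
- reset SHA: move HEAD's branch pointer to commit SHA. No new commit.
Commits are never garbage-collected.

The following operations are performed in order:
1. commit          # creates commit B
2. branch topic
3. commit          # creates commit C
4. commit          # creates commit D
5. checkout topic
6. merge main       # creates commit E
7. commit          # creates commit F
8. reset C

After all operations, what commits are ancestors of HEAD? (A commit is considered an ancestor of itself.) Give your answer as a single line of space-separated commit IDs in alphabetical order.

After op 1 (commit): HEAD=main@B [main=B]
After op 2 (branch): HEAD=main@B [main=B topic=B]
After op 3 (commit): HEAD=main@C [main=C topic=B]
After op 4 (commit): HEAD=main@D [main=D topic=B]
After op 5 (checkout): HEAD=topic@B [main=D topic=B]
After op 6 (merge): HEAD=topic@E [main=D topic=E]
After op 7 (commit): HEAD=topic@F [main=D topic=F]
After op 8 (reset): HEAD=topic@C [main=D topic=C]

Answer: A B C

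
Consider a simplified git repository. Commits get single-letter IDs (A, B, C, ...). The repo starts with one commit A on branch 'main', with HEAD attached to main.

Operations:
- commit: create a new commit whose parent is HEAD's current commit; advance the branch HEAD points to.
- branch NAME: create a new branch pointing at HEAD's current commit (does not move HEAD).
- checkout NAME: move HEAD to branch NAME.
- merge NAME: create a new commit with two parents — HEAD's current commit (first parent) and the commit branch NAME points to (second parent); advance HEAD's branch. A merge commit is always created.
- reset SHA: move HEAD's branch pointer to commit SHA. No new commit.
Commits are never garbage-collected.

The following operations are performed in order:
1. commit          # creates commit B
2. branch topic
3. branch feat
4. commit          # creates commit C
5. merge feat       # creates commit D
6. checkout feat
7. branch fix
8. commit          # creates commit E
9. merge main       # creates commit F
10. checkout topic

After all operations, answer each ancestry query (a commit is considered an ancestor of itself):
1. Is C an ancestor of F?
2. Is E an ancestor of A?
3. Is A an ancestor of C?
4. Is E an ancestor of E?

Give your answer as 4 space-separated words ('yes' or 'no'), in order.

Answer: yes no yes yes

Derivation:
After op 1 (commit): HEAD=main@B [main=B]
After op 2 (branch): HEAD=main@B [main=B topic=B]
After op 3 (branch): HEAD=main@B [feat=B main=B topic=B]
After op 4 (commit): HEAD=main@C [feat=B main=C topic=B]
After op 5 (merge): HEAD=main@D [feat=B main=D topic=B]
After op 6 (checkout): HEAD=feat@B [feat=B main=D topic=B]
After op 7 (branch): HEAD=feat@B [feat=B fix=B main=D topic=B]
After op 8 (commit): HEAD=feat@E [feat=E fix=B main=D topic=B]
After op 9 (merge): HEAD=feat@F [feat=F fix=B main=D topic=B]
After op 10 (checkout): HEAD=topic@B [feat=F fix=B main=D topic=B]
ancestors(F) = {A,B,C,D,E,F}; C in? yes
ancestors(A) = {A}; E in? no
ancestors(C) = {A,B,C}; A in? yes
ancestors(E) = {A,B,E}; E in? yes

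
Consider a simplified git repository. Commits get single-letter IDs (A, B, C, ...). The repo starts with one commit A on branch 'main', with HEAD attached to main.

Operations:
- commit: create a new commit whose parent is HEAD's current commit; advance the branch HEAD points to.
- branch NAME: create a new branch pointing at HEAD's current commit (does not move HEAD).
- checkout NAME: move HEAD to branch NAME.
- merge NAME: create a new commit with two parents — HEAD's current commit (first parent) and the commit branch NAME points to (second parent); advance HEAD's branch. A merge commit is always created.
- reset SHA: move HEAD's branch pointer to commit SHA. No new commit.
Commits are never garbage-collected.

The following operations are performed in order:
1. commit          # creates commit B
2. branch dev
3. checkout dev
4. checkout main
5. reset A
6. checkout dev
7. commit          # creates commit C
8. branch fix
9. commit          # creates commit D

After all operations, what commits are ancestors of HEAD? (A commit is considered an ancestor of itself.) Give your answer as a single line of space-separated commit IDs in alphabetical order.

After op 1 (commit): HEAD=main@B [main=B]
After op 2 (branch): HEAD=main@B [dev=B main=B]
After op 3 (checkout): HEAD=dev@B [dev=B main=B]
After op 4 (checkout): HEAD=main@B [dev=B main=B]
After op 5 (reset): HEAD=main@A [dev=B main=A]
After op 6 (checkout): HEAD=dev@B [dev=B main=A]
After op 7 (commit): HEAD=dev@C [dev=C main=A]
After op 8 (branch): HEAD=dev@C [dev=C fix=C main=A]
After op 9 (commit): HEAD=dev@D [dev=D fix=C main=A]

Answer: A B C D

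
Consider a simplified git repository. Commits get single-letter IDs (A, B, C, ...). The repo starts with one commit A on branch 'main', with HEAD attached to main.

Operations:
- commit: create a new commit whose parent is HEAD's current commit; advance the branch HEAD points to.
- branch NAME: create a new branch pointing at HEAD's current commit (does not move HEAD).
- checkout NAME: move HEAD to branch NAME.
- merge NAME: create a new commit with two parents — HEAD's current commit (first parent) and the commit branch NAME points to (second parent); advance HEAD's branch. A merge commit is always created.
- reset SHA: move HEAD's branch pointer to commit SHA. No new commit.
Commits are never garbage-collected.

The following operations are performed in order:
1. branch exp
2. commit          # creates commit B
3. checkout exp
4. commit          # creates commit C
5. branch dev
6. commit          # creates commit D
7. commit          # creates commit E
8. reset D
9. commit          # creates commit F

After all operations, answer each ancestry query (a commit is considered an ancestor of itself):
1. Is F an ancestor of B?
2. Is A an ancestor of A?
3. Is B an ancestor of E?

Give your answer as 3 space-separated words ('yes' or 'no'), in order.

Answer: no yes no

Derivation:
After op 1 (branch): HEAD=main@A [exp=A main=A]
After op 2 (commit): HEAD=main@B [exp=A main=B]
After op 3 (checkout): HEAD=exp@A [exp=A main=B]
After op 4 (commit): HEAD=exp@C [exp=C main=B]
After op 5 (branch): HEAD=exp@C [dev=C exp=C main=B]
After op 6 (commit): HEAD=exp@D [dev=C exp=D main=B]
After op 7 (commit): HEAD=exp@E [dev=C exp=E main=B]
After op 8 (reset): HEAD=exp@D [dev=C exp=D main=B]
After op 9 (commit): HEAD=exp@F [dev=C exp=F main=B]
ancestors(B) = {A,B}; F in? no
ancestors(A) = {A}; A in? yes
ancestors(E) = {A,C,D,E}; B in? no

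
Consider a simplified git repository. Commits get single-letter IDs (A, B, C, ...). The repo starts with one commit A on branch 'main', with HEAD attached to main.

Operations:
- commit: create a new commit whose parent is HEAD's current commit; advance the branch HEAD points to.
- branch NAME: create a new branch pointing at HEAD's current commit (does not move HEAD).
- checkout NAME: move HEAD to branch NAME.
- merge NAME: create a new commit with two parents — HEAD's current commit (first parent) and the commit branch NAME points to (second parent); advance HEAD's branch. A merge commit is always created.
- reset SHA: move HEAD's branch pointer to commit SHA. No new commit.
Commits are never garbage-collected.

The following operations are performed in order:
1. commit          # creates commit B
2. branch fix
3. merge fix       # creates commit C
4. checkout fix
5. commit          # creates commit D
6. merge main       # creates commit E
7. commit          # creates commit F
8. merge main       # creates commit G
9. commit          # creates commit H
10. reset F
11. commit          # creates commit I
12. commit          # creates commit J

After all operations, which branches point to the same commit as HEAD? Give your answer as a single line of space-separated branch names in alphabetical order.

After op 1 (commit): HEAD=main@B [main=B]
After op 2 (branch): HEAD=main@B [fix=B main=B]
After op 3 (merge): HEAD=main@C [fix=B main=C]
After op 4 (checkout): HEAD=fix@B [fix=B main=C]
After op 5 (commit): HEAD=fix@D [fix=D main=C]
After op 6 (merge): HEAD=fix@E [fix=E main=C]
After op 7 (commit): HEAD=fix@F [fix=F main=C]
After op 8 (merge): HEAD=fix@G [fix=G main=C]
After op 9 (commit): HEAD=fix@H [fix=H main=C]
After op 10 (reset): HEAD=fix@F [fix=F main=C]
After op 11 (commit): HEAD=fix@I [fix=I main=C]
After op 12 (commit): HEAD=fix@J [fix=J main=C]

Answer: fix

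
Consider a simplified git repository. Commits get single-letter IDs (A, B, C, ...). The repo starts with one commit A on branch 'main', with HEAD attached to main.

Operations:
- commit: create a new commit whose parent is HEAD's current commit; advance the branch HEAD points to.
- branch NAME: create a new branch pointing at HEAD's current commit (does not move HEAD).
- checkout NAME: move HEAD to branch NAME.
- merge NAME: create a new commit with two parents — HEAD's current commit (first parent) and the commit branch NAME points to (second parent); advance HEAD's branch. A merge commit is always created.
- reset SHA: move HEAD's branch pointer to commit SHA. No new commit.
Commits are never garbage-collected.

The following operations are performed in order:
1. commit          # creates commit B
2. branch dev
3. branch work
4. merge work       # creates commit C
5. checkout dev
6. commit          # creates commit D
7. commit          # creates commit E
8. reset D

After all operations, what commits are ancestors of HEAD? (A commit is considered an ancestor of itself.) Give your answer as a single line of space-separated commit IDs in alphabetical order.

Answer: A B D

Derivation:
After op 1 (commit): HEAD=main@B [main=B]
After op 2 (branch): HEAD=main@B [dev=B main=B]
After op 3 (branch): HEAD=main@B [dev=B main=B work=B]
After op 4 (merge): HEAD=main@C [dev=B main=C work=B]
After op 5 (checkout): HEAD=dev@B [dev=B main=C work=B]
After op 6 (commit): HEAD=dev@D [dev=D main=C work=B]
After op 7 (commit): HEAD=dev@E [dev=E main=C work=B]
After op 8 (reset): HEAD=dev@D [dev=D main=C work=B]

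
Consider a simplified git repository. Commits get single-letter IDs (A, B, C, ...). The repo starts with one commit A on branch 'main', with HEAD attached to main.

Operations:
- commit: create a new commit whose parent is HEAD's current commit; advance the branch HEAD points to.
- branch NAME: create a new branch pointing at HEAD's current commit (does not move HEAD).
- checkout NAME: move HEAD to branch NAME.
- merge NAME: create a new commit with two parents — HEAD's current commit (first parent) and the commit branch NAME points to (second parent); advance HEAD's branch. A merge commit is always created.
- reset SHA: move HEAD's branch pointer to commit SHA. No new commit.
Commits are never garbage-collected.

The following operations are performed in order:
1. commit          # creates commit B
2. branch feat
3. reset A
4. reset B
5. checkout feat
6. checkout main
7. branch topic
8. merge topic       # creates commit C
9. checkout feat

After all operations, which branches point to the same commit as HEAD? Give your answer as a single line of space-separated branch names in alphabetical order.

After op 1 (commit): HEAD=main@B [main=B]
After op 2 (branch): HEAD=main@B [feat=B main=B]
After op 3 (reset): HEAD=main@A [feat=B main=A]
After op 4 (reset): HEAD=main@B [feat=B main=B]
After op 5 (checkout): HEAD=feat@B [feat=B main=B]
After op 6 (checkout): HEAD=main@B [feat=B main=B]
After op 7 (branch): HEAD=main@B [feat=B main=B topic=B]
After op 8 (merge): HEAD=main@C [feat=B main=C topic=B]
After op 9 (checkout): HEAD=feat@B [feat=B main=C topic=B]

Answer: feat topic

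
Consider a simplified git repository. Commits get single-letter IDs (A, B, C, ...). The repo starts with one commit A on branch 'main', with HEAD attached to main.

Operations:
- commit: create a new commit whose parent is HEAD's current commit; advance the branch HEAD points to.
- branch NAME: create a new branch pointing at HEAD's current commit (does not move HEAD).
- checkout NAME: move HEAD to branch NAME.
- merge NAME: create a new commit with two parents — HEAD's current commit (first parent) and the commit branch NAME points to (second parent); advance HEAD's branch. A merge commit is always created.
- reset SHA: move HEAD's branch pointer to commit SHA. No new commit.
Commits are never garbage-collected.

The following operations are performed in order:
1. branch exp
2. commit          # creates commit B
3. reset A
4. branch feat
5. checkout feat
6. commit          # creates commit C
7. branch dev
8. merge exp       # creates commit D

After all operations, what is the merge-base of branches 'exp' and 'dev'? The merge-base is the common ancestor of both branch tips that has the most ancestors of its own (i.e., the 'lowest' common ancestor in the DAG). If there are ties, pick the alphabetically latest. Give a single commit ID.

After op 1 (branch): HEAD=main@A [exp=A main=A]
After op 2 (commit): HEAD=main@B [exp=A main=B]
After op 3 (reset): HEAD=main@A [exp=A main=A]
After op 4 (branch): HEAD=main@A [exp=A feat=A main=A]
After op 5 (checkout): HEAD=feat@A [exp=A feat=A main=A]
After op 6 (commit): HEAD=feat@C [exp=A feat=C main=A]
After op 7 (branch): HEAD=feat@C [dev=C exp=A feat=C main=A]
After op 8 (merge): HEAD=feat@D [dev=C exp=A feat=D main=A]
ancestors(exp=A): ['A']
ancestors(dev=C): ['A', 'C']
common: ['A']

Answer: A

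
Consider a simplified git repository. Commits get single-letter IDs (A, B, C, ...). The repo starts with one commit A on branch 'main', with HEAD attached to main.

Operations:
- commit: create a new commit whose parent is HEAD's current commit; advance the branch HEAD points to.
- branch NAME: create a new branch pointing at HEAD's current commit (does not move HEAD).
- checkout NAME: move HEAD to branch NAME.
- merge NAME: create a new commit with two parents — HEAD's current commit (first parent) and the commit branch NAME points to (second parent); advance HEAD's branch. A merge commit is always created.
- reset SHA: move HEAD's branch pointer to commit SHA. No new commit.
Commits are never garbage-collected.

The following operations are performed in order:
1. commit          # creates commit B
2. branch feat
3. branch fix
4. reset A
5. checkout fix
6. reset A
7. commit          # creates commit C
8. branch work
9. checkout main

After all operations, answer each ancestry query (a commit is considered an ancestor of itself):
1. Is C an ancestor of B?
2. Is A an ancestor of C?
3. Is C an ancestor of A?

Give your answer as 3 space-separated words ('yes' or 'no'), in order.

After op 1 (commit): HEAD=main@B [main=B]
After op 2 (branch): HEAD=main@B [feat=B main=B]
After op 3 (branch): HEAD=main@B [feat=B fix=B main=B]
After op 4 (reset): HEAD=main@A [feat=B fix=B main=A]
After op 5 (checkout): HEAD=fix@B [feat=B fix=B main=A]
After op 6 (reset): HEAD=fix@A [feat=B fix=A main=A]
After op 7 (commit): HEAD=fix@C [feat=B fix=C main=A]
After op 8 (branch): HEAD=fix@C [feat=B fix=C main=A work=C]
After op 9 (checkout): HEAD=main@A [feat=B fix=C main=A work=C]
ancestors(B) = {A,B}; C in? no
ancestors(C) = {A,C}; A in? yes
ancestors(A) = {A}; C in? no

Answer: no yes no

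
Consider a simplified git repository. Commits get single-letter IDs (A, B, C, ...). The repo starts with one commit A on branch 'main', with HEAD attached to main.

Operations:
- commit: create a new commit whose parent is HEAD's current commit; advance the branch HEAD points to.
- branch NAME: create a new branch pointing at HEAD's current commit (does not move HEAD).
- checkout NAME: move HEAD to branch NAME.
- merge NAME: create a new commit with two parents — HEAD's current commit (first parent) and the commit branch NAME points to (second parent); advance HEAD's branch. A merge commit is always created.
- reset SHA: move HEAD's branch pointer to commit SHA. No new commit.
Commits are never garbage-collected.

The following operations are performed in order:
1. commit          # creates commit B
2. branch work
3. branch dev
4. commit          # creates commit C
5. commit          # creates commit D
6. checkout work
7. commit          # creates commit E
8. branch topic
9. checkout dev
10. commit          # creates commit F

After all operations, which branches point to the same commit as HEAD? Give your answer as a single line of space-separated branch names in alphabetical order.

After op 1 (commit): HEAD=main@B [main=B]
After op 2 (branch): HEAD=main@B [main=B work=B]
After op 3 (branch): HEAD=main@B [dev=B main=B work=B]
After op 4 (commit): HEAD=main@C [dev=B main=C work=B]
After op 5 (commit): HEAD=main@D [dev=B main=D work=B]
After op 6 (checkout): HEAD=work@B [dev=B main=D work=B]
After op 7 (commit): HEAD=work@E [dev=B main=D work=E]
After op 8 (branch): HEAD=work@E [dev=B main=D topic=E work=E]
After op 9 (checkout): HEAD=dev@B [dev=B main=D topic=E work=E]
After op 10 (commit): HEAD=dev@F [dev=F main=D topic=E work=E]

Answer: dev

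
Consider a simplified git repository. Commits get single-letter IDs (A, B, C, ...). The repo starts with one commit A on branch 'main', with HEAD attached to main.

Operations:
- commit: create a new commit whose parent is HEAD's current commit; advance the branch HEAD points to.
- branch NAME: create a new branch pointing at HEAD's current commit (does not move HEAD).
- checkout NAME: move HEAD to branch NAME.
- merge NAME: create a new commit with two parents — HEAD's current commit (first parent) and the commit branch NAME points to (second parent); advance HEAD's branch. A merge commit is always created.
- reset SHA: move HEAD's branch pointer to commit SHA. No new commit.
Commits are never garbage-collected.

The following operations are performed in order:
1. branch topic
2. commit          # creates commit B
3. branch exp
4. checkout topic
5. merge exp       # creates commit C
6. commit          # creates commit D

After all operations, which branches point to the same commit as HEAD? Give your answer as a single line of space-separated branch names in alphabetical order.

After op 1 (branch): HEAD=main@A [main=A topic=A]
After op 2 (commit): HEAD=main@B [main=B topic=A]
After op 3 (branch): HEAD=main@B [exp=B main=B topic=A]
After op 4 (checkout): HEAD=topic@A [exp=B main=B topic=A]
After op 5 (merge): HEAD=topic@C [exp=B main=B topic=C]
After op 6 (commit): HEAD=topic@D [exp=B main=B topic=D]

Answer: topic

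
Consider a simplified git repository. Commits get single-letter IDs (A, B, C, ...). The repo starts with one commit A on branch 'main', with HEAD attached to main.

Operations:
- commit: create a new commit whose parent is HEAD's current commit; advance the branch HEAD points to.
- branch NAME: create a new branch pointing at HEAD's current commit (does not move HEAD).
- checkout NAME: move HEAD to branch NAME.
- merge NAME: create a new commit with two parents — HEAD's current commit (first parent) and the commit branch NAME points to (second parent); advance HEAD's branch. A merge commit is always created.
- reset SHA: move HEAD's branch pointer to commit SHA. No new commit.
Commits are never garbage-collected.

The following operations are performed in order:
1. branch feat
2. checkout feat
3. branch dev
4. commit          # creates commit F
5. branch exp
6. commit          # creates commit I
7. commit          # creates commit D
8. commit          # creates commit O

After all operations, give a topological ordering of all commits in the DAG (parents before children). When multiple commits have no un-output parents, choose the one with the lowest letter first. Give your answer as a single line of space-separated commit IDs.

Answer: A F I D O

Derivation:
After op 1 (branch): HEAD=main@A [feat=A main=A]
After op 2 (checkout): HEAD=feat@A [feat=A main=A]
After op 3 (branch): HEAD=feat@A [dev=A feat=A main=A]
After op 4 (commit): HEAD=feat@F [dev=A feat=F main=A]
After op 5 (branch): HEAD=feat@F [dev=A exp=F feat=F main=A]
After op 6 (commit): HEAD=feat@I [dev=A exp=F feat=I main=A]
After op 7 (commit): HEAD=feat@D [dev=A exp=F feat=D main=A]
After op 8 (commit): HEAD=feat@O [dev=A exp=F feat=O main=A]
commit A: parents=[]
commit D: parents=['I']
commit F: parents=['A']
commit I: parents=['F']
commit O: parents=['D']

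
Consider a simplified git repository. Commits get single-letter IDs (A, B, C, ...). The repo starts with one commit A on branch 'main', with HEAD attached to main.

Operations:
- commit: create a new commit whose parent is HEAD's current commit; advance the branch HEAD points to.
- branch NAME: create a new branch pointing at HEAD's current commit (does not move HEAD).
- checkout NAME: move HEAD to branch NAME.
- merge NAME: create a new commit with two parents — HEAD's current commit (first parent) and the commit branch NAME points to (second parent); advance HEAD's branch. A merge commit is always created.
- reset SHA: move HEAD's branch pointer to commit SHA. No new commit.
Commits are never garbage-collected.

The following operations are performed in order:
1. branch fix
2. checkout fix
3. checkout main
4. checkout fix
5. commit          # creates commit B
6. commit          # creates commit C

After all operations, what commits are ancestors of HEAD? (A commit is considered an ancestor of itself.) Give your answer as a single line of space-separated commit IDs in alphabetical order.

After op 1 (branch): HEAD=main@A [fix=A main=A]
After op 2 (checkout): HEAD=fix@A [fix=A main=A]
After op 3 (checkout): HEAD=main@A [fix=A main=A]
After op 4 (checkout): HEAD=fix@A [fix=A main=A]
After op 5 (commit): HEAD=fix@B [fix=B main=A]
After op 6 (commit): HEAD=fix@C [fix=C main=A]

Answer: A B C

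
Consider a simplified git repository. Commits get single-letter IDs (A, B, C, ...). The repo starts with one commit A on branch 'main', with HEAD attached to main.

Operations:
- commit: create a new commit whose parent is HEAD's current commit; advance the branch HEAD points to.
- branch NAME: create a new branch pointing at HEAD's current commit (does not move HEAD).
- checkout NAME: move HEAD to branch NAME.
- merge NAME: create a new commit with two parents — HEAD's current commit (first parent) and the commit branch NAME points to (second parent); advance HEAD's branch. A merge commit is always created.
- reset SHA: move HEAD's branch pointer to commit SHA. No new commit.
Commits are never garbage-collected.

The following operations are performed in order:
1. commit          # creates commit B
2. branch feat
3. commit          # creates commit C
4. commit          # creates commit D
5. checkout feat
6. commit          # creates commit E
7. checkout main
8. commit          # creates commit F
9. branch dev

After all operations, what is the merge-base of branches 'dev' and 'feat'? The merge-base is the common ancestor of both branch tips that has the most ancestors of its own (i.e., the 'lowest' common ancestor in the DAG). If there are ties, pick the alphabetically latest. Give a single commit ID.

After op 1 (commit): HEAD=main@B [main=B]
After op 2 (branch): HEAD=main@B [feat=B main=B]
After op 3 (commit): HEAD=main@C [feat=B main=C]
After op 4 (commit): HEAD=main@D [feat=B main=D]
After op 5 (checkout): HEAD=feat@B [feat=B main=D]
After op 6 (commit): HEAD=feat@E [feat=E main=D]
After op 7 (checkout): HEAD=main@D [feat=E main=D]
After op 8 (commit): HEAD=main@F [feat=E main=F]
After op 9 (branch): HEAD=main@F [dev=F feat=E main=F]
ancestors(dev=F): ['A', 'B', 'C', 'D', 'F']
ancestors(feat=E): ['A', 'B', 'E']
common: ['A', 'B']

Answer: B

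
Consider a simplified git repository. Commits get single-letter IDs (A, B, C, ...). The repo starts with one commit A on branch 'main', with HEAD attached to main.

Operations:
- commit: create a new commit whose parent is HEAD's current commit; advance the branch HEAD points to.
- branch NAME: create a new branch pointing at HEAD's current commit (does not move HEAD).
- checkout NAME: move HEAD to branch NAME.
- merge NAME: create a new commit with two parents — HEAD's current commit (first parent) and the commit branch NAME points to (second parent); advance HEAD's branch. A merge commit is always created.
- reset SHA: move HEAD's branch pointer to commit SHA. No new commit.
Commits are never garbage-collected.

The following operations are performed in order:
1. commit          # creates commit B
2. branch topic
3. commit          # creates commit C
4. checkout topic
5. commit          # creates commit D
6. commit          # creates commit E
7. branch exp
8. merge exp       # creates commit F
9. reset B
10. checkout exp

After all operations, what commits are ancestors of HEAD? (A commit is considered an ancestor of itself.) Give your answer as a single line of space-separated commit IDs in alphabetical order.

After op 1 (commit): HEAD=main@B [main=B]
After op 2 (branch): HEAD=main@B [main=B topic=B]
After op 3 (commit): HEAD=main@C [main=C topic=B]
After op 4 (checkout): HEAD=topic@B [main=C topic=B]
After op 5 (commit): HEAD=topic@D [main=C topic=D]
After op 6 (commit): HEAD=topic@E [main=C topic=E]
After op 7 (branch): HEAD=topic@E [exp=E main=C topic=E]
After op 8 (merge): HEAD=topic@F [exp=E main=C topic=F]
After op 9 (reset): HEAD=topic@B [exp=E main=C topic=B]
After op 10 (checkout): HEAD=exp@E [exp=E main=C topic=B]

Answer: A B D E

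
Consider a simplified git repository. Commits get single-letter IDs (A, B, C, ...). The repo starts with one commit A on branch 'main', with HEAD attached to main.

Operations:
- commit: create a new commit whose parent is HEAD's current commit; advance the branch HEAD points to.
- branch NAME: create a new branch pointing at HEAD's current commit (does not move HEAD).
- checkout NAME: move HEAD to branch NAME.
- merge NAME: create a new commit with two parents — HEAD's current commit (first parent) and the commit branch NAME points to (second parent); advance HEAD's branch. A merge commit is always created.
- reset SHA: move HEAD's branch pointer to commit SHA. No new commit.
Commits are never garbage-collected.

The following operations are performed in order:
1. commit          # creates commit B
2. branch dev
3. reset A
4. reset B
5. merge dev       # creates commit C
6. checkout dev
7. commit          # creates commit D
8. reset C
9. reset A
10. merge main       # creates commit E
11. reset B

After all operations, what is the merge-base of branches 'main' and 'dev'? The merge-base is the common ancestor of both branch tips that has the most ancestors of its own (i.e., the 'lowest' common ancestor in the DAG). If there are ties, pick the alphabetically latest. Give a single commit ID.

Answer: B

Derivation:
After op 1 (commit): HEAD=main@B [main=B]
After op 2 (branch): HEAD=main@B [dev=B main=B]
After op 3 (reset): HEAD=main@A [dev=B main=A]
After op 4 (reset): HEAD=main@B [dev=B main=B]
After op 5 (merge): HEAD=main@C [dev=B main=C]
After op 6 (checkout): HEAD=dev@B [dev=B main=C]
After op 7 (commit): HEAD=dev@D [dev=D main=C]
After op 8 (reset): HEAD=dev@C [dev=C main=C]
After op 9 (reset): HEAD=dev@A [dev=A main=C]
After op 10 (merge): HEAD=dev@E [dev=E main=C]
After op 11 (reset): HEAD=dev@B [dev=B main=C]
ancestors(main=C): ['A', 'B', 'C']
ancestors(dev=B): ['A', 'B']
common: ['A', 'B']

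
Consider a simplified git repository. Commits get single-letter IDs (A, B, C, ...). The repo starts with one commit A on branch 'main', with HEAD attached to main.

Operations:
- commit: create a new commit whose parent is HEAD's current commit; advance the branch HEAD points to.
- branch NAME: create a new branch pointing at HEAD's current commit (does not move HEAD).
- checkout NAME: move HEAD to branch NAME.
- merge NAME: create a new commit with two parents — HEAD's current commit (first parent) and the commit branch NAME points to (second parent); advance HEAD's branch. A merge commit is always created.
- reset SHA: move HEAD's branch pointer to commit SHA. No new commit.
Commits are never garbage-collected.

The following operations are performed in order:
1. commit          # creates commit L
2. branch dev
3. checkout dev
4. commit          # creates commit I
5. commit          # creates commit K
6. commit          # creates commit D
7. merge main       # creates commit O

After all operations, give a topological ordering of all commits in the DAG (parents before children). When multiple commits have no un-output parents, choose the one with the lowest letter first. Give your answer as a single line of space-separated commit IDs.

Answer: A L I K D O

Derivation:
After op 1 (commit): HEAD=main@L [main=L]
After op 2 (branch): HEAD=main@L [dev=L main=L]
After op 3 (checkout): HEAD=dev@L [dev=L main=L]
After op 4 (commit): HEAD=dev@I [dev=I main=L]
After op 5 (commit): HEAD=dev@K [dev=K main=L]
After op 6 (commit): HEAD=dev@D [dev=D main=L]
After op 7 (merge): HEAD=dev@O [dev=O main=L]
commit A: parents=[]
commit D: parents=['K']
commit I: parents=['L']
commit K: parents=['I']
commit L: parents=['A']
commit O: parents=['D', 'L']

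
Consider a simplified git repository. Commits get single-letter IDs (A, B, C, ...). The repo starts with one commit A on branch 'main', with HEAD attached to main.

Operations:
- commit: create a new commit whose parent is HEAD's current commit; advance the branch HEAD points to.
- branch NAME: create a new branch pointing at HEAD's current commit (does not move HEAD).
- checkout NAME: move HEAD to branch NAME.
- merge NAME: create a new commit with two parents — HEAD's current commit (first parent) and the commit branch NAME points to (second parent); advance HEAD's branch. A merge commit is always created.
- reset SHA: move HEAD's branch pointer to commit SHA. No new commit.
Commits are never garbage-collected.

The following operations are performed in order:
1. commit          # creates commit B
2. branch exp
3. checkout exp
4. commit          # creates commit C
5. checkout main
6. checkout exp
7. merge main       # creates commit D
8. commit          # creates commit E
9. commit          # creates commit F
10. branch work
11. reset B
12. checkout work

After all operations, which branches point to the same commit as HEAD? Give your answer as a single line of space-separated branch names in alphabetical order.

Answer: work

Derivation:
After op 1 (commit): HEAD=main@B [main=B]
After op 2 (branch): HEAD=main@B [exp=B main=B]
After op 3 (checkout): HEAD=exp@B [exp=B main=B]
After op 4 (commit): HEAD=exp@C [exp=C main=B]
After op 5 (checkout): HEAD=main@B [exp=C main=B]
After op 6 (checkout): HEAD=exp@C [exp=C main=B]
After op 7 (merge): HEAD=exp@D [exp=D main=B]
After op 8 (commit): HEAD=exp@E [exp=E main=B]
After op 9 (commit): HEAD=exp@F [exp=F main=B]
After op 10 (branch): HEAD=exp@F [exp=F main=B work=F]
After op 11 (reset): HEAD=exp@B [exp=B main=B work=F]
After op 12 (checkout): HEAD=work@F [exp=B main=B work=F]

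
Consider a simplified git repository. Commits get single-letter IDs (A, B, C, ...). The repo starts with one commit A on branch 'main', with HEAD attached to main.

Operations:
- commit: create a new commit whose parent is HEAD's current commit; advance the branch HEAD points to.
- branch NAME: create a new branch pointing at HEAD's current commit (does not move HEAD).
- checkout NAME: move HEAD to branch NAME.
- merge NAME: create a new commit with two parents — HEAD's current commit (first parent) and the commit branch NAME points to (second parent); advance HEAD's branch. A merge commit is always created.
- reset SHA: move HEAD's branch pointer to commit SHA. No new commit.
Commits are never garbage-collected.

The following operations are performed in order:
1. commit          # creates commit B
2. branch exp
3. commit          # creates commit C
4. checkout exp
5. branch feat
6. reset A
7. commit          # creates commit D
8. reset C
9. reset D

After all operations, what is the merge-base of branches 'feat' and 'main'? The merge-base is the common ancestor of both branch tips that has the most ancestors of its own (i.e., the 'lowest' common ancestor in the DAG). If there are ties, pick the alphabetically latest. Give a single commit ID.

After op 1 (commit): HEAD=main@B [main=B]
After op 2 (branch): HEAD=main@B [exp=B main=B]
After op 3 (commit): HEAD=main@C [exp=B main=C]
After op 4 (checkout): HEAD=exp@B [exp=B main=C]
After op 5 (branch): HEAD=exp@B [exp=B feat=B main=C]
After op 6 (reset): HEAD=exp@A [exp=A feat=B main=C]
After op 7 (commit): HEAD=exp@D [exp=D feat=B main=C]
After op 8 (reset): HEAD=exp@C [exp=C feat=B main=C]
After op 9 (reset): HEAD=exp@D [exp=D feat=B main=C]
ancestors(feat=B): ['A', 'B']
ancestors(main=C): ['A', 'B', 'C']
common: ['A', 'B']

Answer: B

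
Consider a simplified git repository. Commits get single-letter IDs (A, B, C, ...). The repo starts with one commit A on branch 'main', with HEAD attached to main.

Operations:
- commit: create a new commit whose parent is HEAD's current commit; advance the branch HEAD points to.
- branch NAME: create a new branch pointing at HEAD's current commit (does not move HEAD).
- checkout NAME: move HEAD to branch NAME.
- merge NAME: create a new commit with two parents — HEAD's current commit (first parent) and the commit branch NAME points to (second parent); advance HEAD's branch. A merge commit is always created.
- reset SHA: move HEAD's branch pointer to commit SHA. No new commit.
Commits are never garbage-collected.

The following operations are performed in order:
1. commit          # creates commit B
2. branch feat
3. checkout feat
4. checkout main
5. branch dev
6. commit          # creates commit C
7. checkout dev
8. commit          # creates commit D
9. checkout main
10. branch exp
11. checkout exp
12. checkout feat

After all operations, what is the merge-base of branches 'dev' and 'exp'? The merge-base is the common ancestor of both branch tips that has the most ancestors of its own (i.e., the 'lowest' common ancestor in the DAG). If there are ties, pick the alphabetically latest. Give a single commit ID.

After op 1 (commit): HEAD=main@B [main=B]
After op 2 (branch): HEAD=main@B [feat=B main=B]
After op 3 (checkout): HEAD=feat@B [feat=B main=B]
After op 4 (checkout): HEAD=main@B [feat=B main=B]
After op 5 (branch): HEAD=main@B [dev=B feat=B main=B]
After op 6 (commit): HEAD=main@C [dev=B feat=B main=C]
After op 7 (checkout): HEAD=dev@B [dev=B feat=B main=C]
After op 8 (commit): HEAD=dev@D [dev=D feat=B main=C]
After op 9 (checkout): HEAD=main@C [dev=D feat=B main=C]
After op 10 (branch): HEAD=main@C [dev=D exp=C feat=B main=C]
After op 11 (checkout): HEAD=exp@C [dev=D exp=C feat=B main=C]
After op 12 (checkout): HEAD=feat@B [dev=D exp=C feat=B main=C]
ancestors(dev=D): ['A', 'B', 'D']
ancestors(exp=C): ['A', 'B', 'C']
common: ['A', 'B']

Answer: B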